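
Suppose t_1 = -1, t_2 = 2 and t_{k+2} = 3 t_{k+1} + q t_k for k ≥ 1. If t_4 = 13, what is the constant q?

5

t_3 = 6 - q
t_4 = 18 - q
So 18 - q = 13, giving q = 5.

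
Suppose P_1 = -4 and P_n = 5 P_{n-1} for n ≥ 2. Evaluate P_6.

P_2 = 5(-4) = -20
P_3 = 5(-20) = -100
P_4 = 5(-100) = -500
P_5 = 5(-500) = -2500
P_6 = 5(-2500) = -12500

-12500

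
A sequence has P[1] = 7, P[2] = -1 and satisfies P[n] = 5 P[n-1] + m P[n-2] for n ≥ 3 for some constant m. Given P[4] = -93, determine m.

P[3] = -5 + 7m
P[4] = -25 + 34m
So -25 + 34m = -93, giving m = -2.

-2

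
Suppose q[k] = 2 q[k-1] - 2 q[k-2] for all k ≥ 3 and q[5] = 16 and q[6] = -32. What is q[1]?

-4

Rearranging, q[k-2] = (q[k] - 2 q[k-1]) / -2.
q[4] = (-32 - 2(16)) / -2 = -64/-2 = 32
q[3] = (16 - 2(32)) / -2 = -48/-2 = 24
q[2] = (32 - 2(24)) / -2 = -16/-2 = 8
q[1] = (24 - 2(8)) / -2 = 8/-2 = -4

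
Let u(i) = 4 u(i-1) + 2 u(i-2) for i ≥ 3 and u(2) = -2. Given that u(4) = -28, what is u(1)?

1

Let u(1) = x.
u(3) = -8 + 2x
u(4) = -36 + 8x
So -36 + 8x = -28, giving x = 1.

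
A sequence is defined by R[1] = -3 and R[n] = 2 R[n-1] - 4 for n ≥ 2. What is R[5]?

-108

R[2] = 2*(-3) - 4 = -10
R[3] = 2*(-10) - 4 = -24
R[4] = 2*(-24) - 4 = -52
R[5] = 2*(-52) - 4 = -108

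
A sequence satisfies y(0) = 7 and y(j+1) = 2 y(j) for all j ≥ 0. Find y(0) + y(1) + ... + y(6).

y(1) = 2*7 = 14
y(2) = 2*14 = 28
y(3) = 2*28 = 56
y(4) = 2*56 = 112
y(5) = 2*112 = 224
y(6) = 2*224 = 448
Sum = 7 + 14 + 28 + 56 + 112 + 224 + 448 = 889

889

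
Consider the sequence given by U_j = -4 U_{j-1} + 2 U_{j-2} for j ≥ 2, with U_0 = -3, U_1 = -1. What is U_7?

2456

U_2 = -4*(-1) + 2*(-3) = -2
U_3 = -4*(-2) + 2*(-1) = 6
U_4 = -4*6 + 2*(-2) = -28
U_5 = -4*(-28) + 2*6 = 124
U_6 = -4*124 + 2*(-28) = -552
U_7 = -4*(-552) + 2*124 = 2456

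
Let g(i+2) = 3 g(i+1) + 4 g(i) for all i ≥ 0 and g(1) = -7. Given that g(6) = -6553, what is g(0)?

-1

Let g(0) = z.
g(2) = -21 + 4z
g(3) = -91 + 12z
g(4) = -357 + 52z
g(5) = -1435 + 204z
g(6) = -5733 + 820z
So -5733 + 820z = -6553, giving z = -1.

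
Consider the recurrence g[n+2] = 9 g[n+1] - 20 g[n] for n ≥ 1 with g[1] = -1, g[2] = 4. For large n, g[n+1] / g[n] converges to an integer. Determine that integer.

5

The characteristic equation is r^2 - 9r + 20 = 0, which factors as (r - 5)(r - 4) = 0.
So the roots are 5 and 4. Since |5| > |4| and the coefficient of 5^n is non-zero, the ratio tends to 5.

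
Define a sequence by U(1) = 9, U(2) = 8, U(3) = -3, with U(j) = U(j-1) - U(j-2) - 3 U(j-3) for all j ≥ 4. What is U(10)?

U(4) = (-3) - 8 - 3*9 = -38
U(5) = (-38) - (-3) - 3*8 = -59
U(6) = (-59) - (-38) - 3*(-3) = -12
U(7) = (-12) - (-59) - 3*(-38) = 161
U(8) = 161 - (-12) - 3*(-59) = 350
U(9) = 350 - 161 - 3*(-12) = 225
U(10) = 225 - 350 - 3*161 = -608

-608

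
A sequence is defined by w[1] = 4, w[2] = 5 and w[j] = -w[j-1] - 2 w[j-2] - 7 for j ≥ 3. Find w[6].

-43

w[3] = -5 - 2*4 - 7 = -20
w[4] = -(-20) - 2*5 - 7 = 3
w[5] = -3 - 2*(-20) - 7 = 30
w[6] = -30 - 2*3 - 7 = -43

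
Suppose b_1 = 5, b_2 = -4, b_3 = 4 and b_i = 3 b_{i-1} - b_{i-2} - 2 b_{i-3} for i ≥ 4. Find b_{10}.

1238

b_4 = 3·4 - (-4) - 2·5 = 6
b_5 = 3·6 - 4 - 2·(-4) = 22
b_6 = 3·22 - 6 - 2·4 = 52
b_7 = 3·52 - 22 - 2·6 = 122
b_8 = 3·122 - 52 - 2·22 = 270
b_9 = 3·270 - 122 - 2·52 = 584
b_{10} = 3·584 - 270 - 2·122 = 1238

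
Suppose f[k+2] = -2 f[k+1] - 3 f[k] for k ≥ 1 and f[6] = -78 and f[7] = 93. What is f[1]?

1

Rearranging, f[k-2] = (f[k] + 2 f[k-1]) / -3.
f[5] = (93 + 2(-78)) / -3 = -63/-3 = 21
f[4] = (-78 + 2(21)) / -3 = -36/-3 = 12
f[3] = (21 + 2(12)) / -3 = 45/-3 = -15
f[2] = (12 + 2(-15)) / -3 = -18/-3 = 6
f[1] = (-15 + 2(6)) / -3 = -3/-3 = 1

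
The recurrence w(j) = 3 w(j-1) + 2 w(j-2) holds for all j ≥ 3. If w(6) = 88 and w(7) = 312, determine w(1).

Rearranging, w(j-2) = (w(j) - 3 w(j-1)) / 2.
w(5) = (312 - 3*88) / 2 = 48/2 = 24
w(4) = (88 - 3*24) / 2 = 16/2 = 8
w(3) = (24 - 3*8) / 2 = 0/2 = 0
w(2) = (8 - 3*0) / 2 = 8/2 = 4
w(1) = (0 - 3*4) / 2 = -12/2 = -6

-6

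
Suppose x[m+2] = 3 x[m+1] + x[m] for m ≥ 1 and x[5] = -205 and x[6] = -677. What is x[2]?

Rearranging, x[m-2] = x[m] - 3 x[m-1].
x[4] = -677 - 3(-205) = -62
x[3] = -205 - 3(-62) = -19
x[2] = -62 - 3(-19) = -5

-5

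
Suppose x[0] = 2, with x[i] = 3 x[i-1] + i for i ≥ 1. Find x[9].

54123

x[1] = 3·2 + 1 = 7
x[2] = 3·7 + 2 = 23
x[3] = 3·23 + 3 = 72
x[4] = 3·72 + 4 = 220
x[5] = 3·220 + 5 = 665
x[6] = 3·665 + 6 = 2001
x[7] = 3·2001 + 7 = 6010
x[8] = 3·6010 + 8 = 18038
x[9] = 3·18038 + 9 = 54123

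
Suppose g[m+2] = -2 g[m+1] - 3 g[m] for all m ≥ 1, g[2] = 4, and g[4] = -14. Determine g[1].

Let g[1] = v.
g[3] = -8 - 3v
g[4] = 4 + 6v
So 4 + 6v = -14, giving v = -3.

-3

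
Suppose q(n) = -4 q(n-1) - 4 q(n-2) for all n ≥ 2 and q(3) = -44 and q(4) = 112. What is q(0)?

1

Rearranging, q(n-2) = (q(n) + 4 q(n-1)) / -4.
q(2) = (112 + 4·(-44)) / -4 = -64/-4 = 16
q(1) = (-44 + 4·16) / -4 = 20/-4 = -5
q(0) = (16 + 4·(-5)) / -4 = -4/-4 = 1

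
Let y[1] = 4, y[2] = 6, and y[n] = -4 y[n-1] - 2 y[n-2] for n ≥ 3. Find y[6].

1368

y[3] = -4·6 - 2·4 = -32
y[4] = -4·(-32) - 2·6 = 116
y[5] = -4·116 - 2·(-32) = -400
y[6] = -4·(-400) - 2·116 = 1368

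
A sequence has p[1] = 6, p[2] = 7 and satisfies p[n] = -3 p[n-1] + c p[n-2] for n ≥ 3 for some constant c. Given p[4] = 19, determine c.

4

p[3] = -21 + 6c
p[4] = 63 - 11c
So 63 - 11c = 19, giving c = 4.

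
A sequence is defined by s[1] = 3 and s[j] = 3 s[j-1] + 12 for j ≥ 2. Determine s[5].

s[2] = 3(3) + 12 = 21
s[3] = 3(21) + 12 = 75
s[4] = 3(75) + 12 = 237
s[5] = 3(237) + 12 = 723

723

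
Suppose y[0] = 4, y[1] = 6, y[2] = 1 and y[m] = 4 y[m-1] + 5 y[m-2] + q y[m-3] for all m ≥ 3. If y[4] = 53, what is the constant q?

y[3] = 34 + 4q
y[4] = 141 + 22q
So 141 + 22q = 53, giving q = -4.

-4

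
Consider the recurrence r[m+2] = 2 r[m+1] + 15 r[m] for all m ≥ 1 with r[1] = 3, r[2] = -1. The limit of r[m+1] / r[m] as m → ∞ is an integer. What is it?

5

The characteristic equation is r^2 - 2r - 15 = 0, which factors as (r - 5)(r + 3) = 0.
So the roots are 5 and -3. Since |5| > |-3| and the coefficient of 5^m is non-zero, the ratio tends to 5.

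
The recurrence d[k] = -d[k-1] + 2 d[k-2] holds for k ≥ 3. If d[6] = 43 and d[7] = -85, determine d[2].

3

Rearranging, d[k-2] = (d[k] + d[k-1]) / 2.
d[5] = (-85 + 43) / 2 = -42/2 = -21
d[4] = (43 + (-21)) / 2 = 22/2 = 11
d[3] = (-21 + 11) / 2 = -10/2 = -5
d[2] = (11 + (-5)) / 2 = 6/2 = 3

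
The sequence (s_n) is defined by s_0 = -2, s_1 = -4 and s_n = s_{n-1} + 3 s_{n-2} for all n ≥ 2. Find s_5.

-118

s_2 = (-4) + 3(-2) = -10
s_3 = (-10) + 3(-4) = -22
s_4 = (-22) + 3(-10) = -52
s_5 = (-52) + 3(-22) = -118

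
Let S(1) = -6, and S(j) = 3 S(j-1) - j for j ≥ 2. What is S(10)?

-142696

S(2) = 3(-6) - 2 = -20
S(3) = 3(-20) - 3 = -63
S(4) = 3(-63) - 4 = -193
S(5) = 3(-193) - 5 = -584
S(6) = 3(-584) - 6 = -1758
S(7) = 3(-1758) - 7 = -5281
S(8) = 3(-5281) - 8 = -15851
S(9) = 3(-15851) - 9 = -47562
S(10) = 3(-47562) - 10 = -142696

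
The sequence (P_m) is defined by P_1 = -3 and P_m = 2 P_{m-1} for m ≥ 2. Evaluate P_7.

P_2 = 2(-3) = -6
P_3 = 2(-6) = -12
P_4 = 2(-12) = -24
P_5 = 2(-24) = -48
P_6 = 2(-48) = -96
P_7 = 2(-96) = -192

-192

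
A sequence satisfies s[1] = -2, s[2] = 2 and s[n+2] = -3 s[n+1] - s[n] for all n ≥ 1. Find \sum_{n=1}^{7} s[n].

s[3] = -3*2 - (-2) = -4
s[4] = -3*(-4) - 2 = 10
s[5] = -3*10 - (-4) = -26
s[6] = -3*(-26) - 10 = 68
s[7] = -3*68 - (-26) = -178
Sum = (-2) + 2 + (-4) + 10 + (-26) + 68 + (-178) = -130

-130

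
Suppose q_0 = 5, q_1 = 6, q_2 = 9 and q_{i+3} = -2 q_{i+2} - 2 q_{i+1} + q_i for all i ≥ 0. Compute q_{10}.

q_3 = -2·9 - 2·6 + 5 = -25
q_4 = -2·(-25) - 2·9 + 6 = 38
q_5 = -2·38 - 2·(-25) + 9 = -17
q_6 = -2·(-17) - 2·38 + (-25) = -67
q_7 = -2·(-67) - 2·(-17) + 38 = 206
q_8 = -2·206 - 2·(-67) + (-17) = -295
q_9 = -2·(-295) - 2·206 + (-67) = 111
q_{10} = -2·111 - 2·(-295) + 206 = 574

574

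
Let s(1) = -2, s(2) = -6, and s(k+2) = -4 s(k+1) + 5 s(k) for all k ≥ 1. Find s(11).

6510414

s(3) = -4*(-6) + 5*(-2) = 14
s(4) = -4*14 + 5*(-6) = -86
s(5) = -4*(-86) + 5*14 = 414
s(6) = -4*414 + 5*(-86) = -2086
s(7) = -4*(-2086) + 5*414 = 10414
s(8) = -4*10414 + 5*(-2086) = -52086
s(9) = -4*(-52086) + 5*10414 = 260414
s(10) = -4*260414 + 5*(-52086) = -1302086
s(11) = -4*(-1302086) + 5*260414 = 6510414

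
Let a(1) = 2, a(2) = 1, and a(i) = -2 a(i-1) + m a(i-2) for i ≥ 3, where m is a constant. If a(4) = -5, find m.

3

a(3) = -2 + 2m
a(4) = 4 - 3m
So 4 - 3m = -5, giving m = 3.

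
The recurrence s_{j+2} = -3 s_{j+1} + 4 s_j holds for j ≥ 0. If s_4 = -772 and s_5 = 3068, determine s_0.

Rearranging, s_{j-2} = (s_j + 3 s_{j-1}) / 4.
s_3 = (3068 + 3*(-772)) / 4 = 752/4 = 188
s_2 = (-772 + 3*188) / 4 = -208/4 = -52
s_1 = (188 + 3*(-52)) / 4 = 32/4 = 8
s_0 = (-52 + 3*8) / 4 = -28/4 = -7

-7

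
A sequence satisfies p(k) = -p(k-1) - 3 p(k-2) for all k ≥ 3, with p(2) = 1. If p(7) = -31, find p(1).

5

Let p(1) = z.
p(3) = -1 - 3z
p(4) = -2 + 3z
p(5) = 5 + 6z
p(6) = 1 - 15z
p(7) = -16 - 3z
So -16 - 3z = -31, giving z = 5.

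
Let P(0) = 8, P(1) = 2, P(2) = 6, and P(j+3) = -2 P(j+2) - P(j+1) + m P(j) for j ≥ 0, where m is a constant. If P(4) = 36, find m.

-1

P(3) = -14 + 8m
P(4) = 22 - 14m
So 22 - 14m = 36, giving m = -1.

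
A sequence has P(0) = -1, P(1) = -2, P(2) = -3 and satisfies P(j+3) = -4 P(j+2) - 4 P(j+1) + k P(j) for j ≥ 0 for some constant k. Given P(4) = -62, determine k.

P(3) = 20 - k
P(4) = -68 + 2k
So -68 + 2k = -62, giving k = 3.

3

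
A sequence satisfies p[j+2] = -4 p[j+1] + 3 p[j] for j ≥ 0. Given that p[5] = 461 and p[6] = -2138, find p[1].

Rearranging, p[j-2] = (p[j] + 4 p[j-1]) / 3.
p[4] = (-2138 + 4*461) / 3 = -294/3 = -98
p[3] = (461 + 4*(-98)) / 3 = 69/3 = 23
p[2] = (-98 + 4*23) / 3 = -6/3 = -2
p[1] = (23 + 4*(-2)) / 3 = 15/3 = 5

5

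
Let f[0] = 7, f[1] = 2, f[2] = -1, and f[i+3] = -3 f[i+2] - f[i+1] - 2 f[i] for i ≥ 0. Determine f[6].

269

f[3] = -3*(-1) - 2 - 2*7 = -13
f[4] = -3*(-13) - (-1) - 2*2 = 36
f[5] = -3*36 - (-13) - 2*(-1) = -93
f[6] = -3*(-93) - 36 - 2*(-13) = 269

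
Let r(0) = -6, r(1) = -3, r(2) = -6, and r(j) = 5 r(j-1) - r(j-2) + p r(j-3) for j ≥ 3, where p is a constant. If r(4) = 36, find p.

-5

r(3) = -27 - 6p
r(4) = -129 - 33p
So -129 - 33p = 36, giving p = -5.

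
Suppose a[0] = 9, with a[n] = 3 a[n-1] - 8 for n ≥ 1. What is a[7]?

10939

a[1] = 3(9) - 8 = 19
a[2] = 3(19) - 8 = 49
a[3] = 3(49) - 8 = 139
a[4] = 3(139) - 8 = 409
a[5] = 3(409) - 8 = 1219
a[6] = 3(1219) - 8 = 3649
a[7] = 3(3649) - 8 = 10939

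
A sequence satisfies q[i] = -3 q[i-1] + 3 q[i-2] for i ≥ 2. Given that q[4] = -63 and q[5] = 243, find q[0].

2

Rearranging, q[i-2] = (q[i] + 3 q[i-1]) / 3.
q[3] = (243 + 3·(-63)) / 3 = 54/3 = 18
q[2] = (-63 + 3·18) / 3 = -9/3 = -3
q[1] = (18 + 3·(-3)) / 3 = 9/3 = 3
q[0] = (-3 + 3·3) / 3 = 6/3 = 2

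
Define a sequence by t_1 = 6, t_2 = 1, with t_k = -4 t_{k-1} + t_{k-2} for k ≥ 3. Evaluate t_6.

-127

t_3 = -4*1 + 6 = 2
t_4 = -4*2 + 1 = -7
t_5 = -4*(-7) + 2 = 30
t_6 = -4*30 + (-7) = -127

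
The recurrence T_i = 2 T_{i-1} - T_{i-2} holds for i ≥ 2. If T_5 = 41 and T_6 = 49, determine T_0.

Rearranging, T_{i-2} = -(T_i - 2 T_{i-1}).
T_4 = -(49 - 2·41) = 33
T_3 = -(41 - 2·33) = 25
T_2 = -(33 - 2·25) = 17
T_1 = -(25 - 2·17) = 9
T_0 = -(17 - 2·9) = 1

1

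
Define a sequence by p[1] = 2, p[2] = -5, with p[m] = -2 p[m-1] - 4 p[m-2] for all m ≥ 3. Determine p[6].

p[3] = -2*(-5) - 4*2 = 2
p[4] = -2*2 - 4*(-5) = 16
p[5] = -2*16 - 4*2 = -40
p[6] = -2*(-40) - 4*16 = 16

16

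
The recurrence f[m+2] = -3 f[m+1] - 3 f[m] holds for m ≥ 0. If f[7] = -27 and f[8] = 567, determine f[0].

6

Rearranging, f[m-2] = (f[m] + 3 f[m-1]) / -3.
f[6] = (567 + 3*(-27)) / -3 = 486/-3 = -162
f[5] = (-27 + 3*(-162)) / -3 = -513/-3 = 171
f[4] = (-162 + 3*171) / -3 = 351/-3 = -117
f[3] = (171 + 3*(-117)) / -3 = -180/-3 = 60
f[2] = (-117 + 3*60) / -3 = 63/-3 = -21
f[1] = (60 + 3*(-21)) / -3 = -3/-3 = 1
f[0] = (-21 + 3*1) / -3 = -18/-3 = 6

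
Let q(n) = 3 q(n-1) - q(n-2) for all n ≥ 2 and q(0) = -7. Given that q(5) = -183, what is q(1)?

Let q(1) = v.
q(2) = 7 + 3v
q(3) = 21 + 8v
q(4) = 56 + 21v
q(5) = 147 + 55v
So 147 + 55v = -183, giving v = -6.

-6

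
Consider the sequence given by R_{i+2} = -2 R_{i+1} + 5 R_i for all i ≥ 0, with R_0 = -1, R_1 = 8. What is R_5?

948

R_2 = -2*8 + 5*(-1) = -21
R_3 = -2*(-21) + 5*8 = 82
R_4 = -2*82 + 5*(-21) = -269
R_5 = -2*(-269) + 5*82 = 948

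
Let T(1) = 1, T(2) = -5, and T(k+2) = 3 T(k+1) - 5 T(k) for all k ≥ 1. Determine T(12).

-13160

T(3) = 3*(-5) - 5*1 = -20
T(4) = 3*(-20) - 5*(-5) = -35
T(5) = 3*(-35) - 5*(-20) = -5
T(6) = 3*(-5) - 5*(-35) = 160
T(7) = 3*160 - 5*(-5) = 505
T(8) = 3*505 - 5*160 = 715
T(9) = 3*715 - 5*505 = -380
T(10) = 3*(-380) - 5*715 = -4715
T(11) = 3*(-4715) - 5*(-380) = -12245
T(12) = 3*(-12245) - 5*(-4715) = -13160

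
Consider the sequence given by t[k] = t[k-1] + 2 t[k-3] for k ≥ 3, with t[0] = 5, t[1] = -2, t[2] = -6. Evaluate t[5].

t[3] = (-6) + 2·5 = 4
t[4] = 4 + 2·(-2) = 0
t[5] = 0 + 2·(-6) = -12

-12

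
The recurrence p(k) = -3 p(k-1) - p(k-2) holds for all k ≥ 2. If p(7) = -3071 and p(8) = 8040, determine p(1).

-7

Rearranging, p(k-2) = -(p(k) + 3 p(k-1)).
p(6) = -(8040 + 3·(-3071)) = 1173
p(5) = -(-3071 + 3·1173) = -448
p(4) = -(1173 + 3·(-448)) = 171
p(3) = -(-448 + 3·171) = -65
p(2) = -(171 + 3·(-65)) = 24
p(1) = -(-65 + 3·24) = -7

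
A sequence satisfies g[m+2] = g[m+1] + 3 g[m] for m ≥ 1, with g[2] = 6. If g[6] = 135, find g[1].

Let g[1] = z.
g[3] = 6 + 3z
g[4] = 24 + 3z
g[5] = 42 + 12z
g[6] = 114 + 21z
So 114 + 21z = 135, giving z = 1.

1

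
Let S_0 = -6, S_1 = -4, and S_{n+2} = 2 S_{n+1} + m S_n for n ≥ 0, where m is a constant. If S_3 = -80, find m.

4

S_2 = -8 - 6m
S_3 = -16 - 16m
So -16 - 16m = -80, giving m = 4.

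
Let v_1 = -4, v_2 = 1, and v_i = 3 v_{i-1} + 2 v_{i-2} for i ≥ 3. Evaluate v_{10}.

-27869

v_3 = 3*1 + 2*(-4) = -5
v_4 = 3*(-5) + 2*1 = -13
v_5 = 3*(-13) + 2*(-5) = -49
v_6 = 3*(-49) + 2*(-13) = -173
v_7 = 3*(-173) + 2*(-49) = -617
v_8 = 3*(-617) + 2*(-173) = -2197
v_9 = 3*(-2197) + 2*(-617) = -7825
v_{10} = 3*(-7825) + 2*(-2197) = -27869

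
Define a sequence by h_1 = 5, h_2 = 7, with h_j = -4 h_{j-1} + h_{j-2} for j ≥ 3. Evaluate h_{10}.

h_3 = -4·7 + 5 = -23
h_4 = -4·(-23) + 7 = 99
h_5 = -4·99 + (-23) = -419
h_6 = -4·(-419) + 99 = 1775
h_7 = -4·1775 + (-419) = -7519
h_8 = -4·(-7519) + 1775 = 31851
h_9 = -4·31851 + (-7519) = -134923
h_{10} = -4·(-134923) + 31851 = 571543

571543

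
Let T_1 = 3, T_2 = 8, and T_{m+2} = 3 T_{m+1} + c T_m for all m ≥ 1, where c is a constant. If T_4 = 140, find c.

T_3 = 24 + 3c
T_4 = 72 + 17c
So 72 + 17c = 140, giving c = 4.

4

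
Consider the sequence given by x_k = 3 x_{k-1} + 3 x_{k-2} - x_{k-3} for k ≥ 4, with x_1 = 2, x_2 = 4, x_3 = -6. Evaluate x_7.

x_4 = 3(-6) + 3(4) - 2 = -8
x_5 = 3(-8) + 3(-6) - 4 = -46
x_6 = 3(-46) + 3(-8) - (-6) = -156
x_7 = 3(-156) + 3(-46) - (-8) = -598

-598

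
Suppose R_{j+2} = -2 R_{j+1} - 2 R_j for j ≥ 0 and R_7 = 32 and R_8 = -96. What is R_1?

8

Rearranging, R_{j-2} = (R_j + 2 R_{j-1}) / -2.
R_6 = (-96 + 2(32)) / -2 = -32/-2 = 16
R_5 = (32 + 2(16)) / -2 = 64/-2 = -32
R_4 = (16 + 2(-32)) / -2 = -48/-2 = 24
R_3 = (-32 + 2(24)) / -2 = 16/-2 = -8
R_2 = (24 + 2(-8)) / -2 = 8/-2 = -4
R_1 = (-8 + 2(-4)) / -2 = -16/-2 = 8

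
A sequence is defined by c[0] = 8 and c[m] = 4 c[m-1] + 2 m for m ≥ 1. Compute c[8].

582536

c[1] = 4·8 + 2 = 34
c[2] = 4·34 + 4 = 140
c[3] = 4·140 + 6 = 566
c[4] = 4·566 + 8 = 2272
c[5] = 4·2272 + 10 = 9098
c[6] = 4·9098 + 12 = 36404
c[7] = 4·36404 + 14 = 145630
c[8] = 4·145630 + 16 = 582536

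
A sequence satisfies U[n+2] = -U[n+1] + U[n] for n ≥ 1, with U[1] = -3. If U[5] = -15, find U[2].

Let U[2] = w.
U[3] = -3 - w
U[4] = 3 + 2w
U[5] = -6 - 3w
So -6 - 3w = -15, giving w = 3.

3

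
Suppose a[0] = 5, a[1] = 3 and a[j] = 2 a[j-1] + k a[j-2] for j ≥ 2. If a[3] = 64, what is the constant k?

4

a[2] = 6 + 5k
a[3] = 12 + 13k
So 12 + 13k = 64, giving k = 4.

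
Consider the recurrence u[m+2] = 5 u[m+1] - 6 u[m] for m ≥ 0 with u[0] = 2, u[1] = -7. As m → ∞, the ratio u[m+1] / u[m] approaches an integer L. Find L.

3

The characteristic equation is r^2 - 5r + 6 = 0, which factors as (r - 3)(r - 2) = 0.
So the roots are 3 and 2. Since |3| > |2| and the coefficient of 3^m is non-zero, the ratio tends to 3.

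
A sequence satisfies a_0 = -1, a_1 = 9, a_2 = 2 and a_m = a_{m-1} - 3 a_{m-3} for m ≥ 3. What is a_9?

a_3 = 2 - 3·(-1) = 5
a_4 = 5 - 3·9 = -22
a_5 = (-22) - 3·2 = -28
a_6 = (-28) - 3·5 = -43
a_7 = (-43) - 3·(-22) = 23
a_8 = 23 - 3·(-28) = 107
a_9 = 107 - 3·(-43) = 236

236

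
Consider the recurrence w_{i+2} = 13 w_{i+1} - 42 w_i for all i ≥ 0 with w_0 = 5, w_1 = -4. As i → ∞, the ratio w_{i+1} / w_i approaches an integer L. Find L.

7

The characteristic equation is r^2 - 13r + 42 = 0, which factors as (r - 7)(r - 6) = 0.
So the roots are 7 and 6. Since |7| > |6| and the coefficient of 7^i is non-zero, the ratio tends to 7.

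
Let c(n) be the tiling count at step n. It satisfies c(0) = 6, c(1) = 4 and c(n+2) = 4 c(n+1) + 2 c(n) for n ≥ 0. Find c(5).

2384

c(2) = 4*4 + 2*6 = 28
c(3) = 4*28 + 2*4 = 120
c(4) = 4*120 + 2*28 = 536
c(5) = 4*536 + 2*120 = 2384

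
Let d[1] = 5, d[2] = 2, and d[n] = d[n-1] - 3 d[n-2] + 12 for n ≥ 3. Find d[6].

17

d[3] = 2 - 3·5 + 12 = -1
d[4] = (-1) - 3·2 + 12 = 5
d[5] = 5 - 3·(-1) + 12 = 20
d[6] = 20 - 3·5 + 12 = 17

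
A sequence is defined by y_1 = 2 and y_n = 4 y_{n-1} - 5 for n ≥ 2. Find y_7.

1367

y_2 = 4·2 - 5 = 3
y_3 = 4·3 - 5 = 7
y_4 = 4·7 - 5 = 23
y_5 = 4·23 - 5 = 87
y_6 = 4·87 - 5 = 343
y_7 = 4·343 - 5 = 1367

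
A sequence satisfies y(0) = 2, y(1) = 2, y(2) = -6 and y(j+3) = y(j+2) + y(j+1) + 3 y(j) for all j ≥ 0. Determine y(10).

-198

y(3) = (-6) + 2 + 3(2) = 2
y(4) = 2 + (-6) + 3(2) = 2
y(5) = 2 + 2 + 3(-6) = -14
y(6) = (-14) + 2 + 3(2) = -6
y(7) = (-6) + (-14) + 3(2) = -14
y(8) = (-14) + (-6) + 3(-14) = -62
y(9) = (-62) + (-14) + 3(-6) = -94
y(10) = (-94) + (-62) + 3(-14) = -198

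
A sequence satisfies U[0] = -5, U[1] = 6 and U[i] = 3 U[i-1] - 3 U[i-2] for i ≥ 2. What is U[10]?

-3888

U[2] = 3·6 - 3·(-5) = 33
U[3] = 3·33 - 3·6 = 81
U[4] = 3·81 - 3·33 = 144
U[5] = 3·144 - 3·81 = 189
U[6] = 3·189 - 3·144 = 135
U[7] = 3·135 - 3·189 = -162
U[8] = 3·(-162) - 3·135 = -891
U[9] = 3·(-891) - 3·(-162) = -2187
U[10] = 3·(-2187) - 3·(-891) = -3888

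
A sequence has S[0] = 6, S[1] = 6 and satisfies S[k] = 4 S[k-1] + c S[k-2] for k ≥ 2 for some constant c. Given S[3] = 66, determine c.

S[2] = 24 + 6c
S[3] = 96 + 30c
So 96 + 30c = 66, giving c = -1.

-1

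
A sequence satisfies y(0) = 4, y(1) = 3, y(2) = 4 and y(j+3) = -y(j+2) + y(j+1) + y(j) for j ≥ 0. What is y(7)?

y(3) = -4 + 3 + 4 = 3
y(4) = -3 + 4 + 3 = 4
y(5) = -4 + 3 + 4 = 3
y(6) = -3 + 4 + 3 = 4
y(7) = -4 + 3 + 4 = 3

3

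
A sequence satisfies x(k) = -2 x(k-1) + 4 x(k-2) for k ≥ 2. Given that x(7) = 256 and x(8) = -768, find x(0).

3

Rearranging, x(k-2) = (x(k) + 2 x(k-1)) / 4.
x(6) = (-768 + 2*256) / 4 = -256/4 = -64
x(5) = (256 + 2*(-64)) / 4 = 128/4 = 32
x(4) = (-64 + 2*32) / 4 = 0/4 = 0
x(3) = (32 + 2*0) / 4 = 32/4 = 8
x(2) = (0 + 2*8) / 4 = 16/4 = 4
x(1) = (8 + 2*4) / 4 = 16/4 = 4
x(0) = (4 + 2*4) / 4 = 12/4 = 3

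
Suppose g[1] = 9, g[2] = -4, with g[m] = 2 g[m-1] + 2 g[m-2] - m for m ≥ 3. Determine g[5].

g[3] = 2·(-4) + 2·9 - 3 = 7
g[4] = 2·7 + 2·(-4) - 4 = 2
g[5] = 2·2 + 2·7 - 5 = 13

13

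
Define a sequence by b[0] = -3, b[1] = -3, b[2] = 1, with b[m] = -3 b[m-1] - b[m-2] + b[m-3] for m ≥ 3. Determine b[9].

b[3] = -3(1) - (-3) + (-3) = -3
b[4] = -3(-3) - 1 + (-3) = 5
b[5] = -3(5) - (-3) + 1 = -11
b[6] = -3(-11) - 5 + (-3) = 25
b[7] = -3(25) - (-11) + 5 = -59
b[8] = -3(-59) - 25 + (-11) = 141
b[9] = -3(141) - (-59) + 25 = -339

-339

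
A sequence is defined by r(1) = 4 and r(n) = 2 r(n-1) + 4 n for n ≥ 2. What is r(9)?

4052

r(2) = 2(4) + 8 = 16
r(3) = 2(16) + 12 = 44
r(4) = 2(44) + 16 = 104
r(5) = 2(104) + 20 = 228
r(6) = 2(228) + 24 = 480
r(7) = 2(480) + 28 = 988
r(8) = 2(988) + 32 = 2008
r(9) = 2(2008) + 36 = 4052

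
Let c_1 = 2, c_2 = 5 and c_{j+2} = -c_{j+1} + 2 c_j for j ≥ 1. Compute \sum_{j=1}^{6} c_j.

c_3 = -5 + 2*2 = -1
c_4 = -(-1) + 2*5 = 11
c_5 = -11 + 2*(-1) = -13
c_6 = -(-13) + 2*11 = 35
Sum = 2 + 5 + (-1) + 11 + (-13) + 35 = 39

39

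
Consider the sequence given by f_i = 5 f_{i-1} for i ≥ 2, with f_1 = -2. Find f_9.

f_2 = 5*(-2) = -10
f_3 = 5*(-10) = -50
f_4 = 5*(-50) = -250
f_5 = 5*(-250) = -1250
f_6 = 5*(-1250) = -6250
f_7 = 5*(-6250) = -31250
f_8 = 5*(-31250) = -156250
f_9 = 5*(-156250) = -781250

-781250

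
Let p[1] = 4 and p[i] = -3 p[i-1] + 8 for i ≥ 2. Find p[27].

5083731656660

The fixed point is 8/(1 + 3) = 2, so p[i] - 2 = -3(p[i-1] - 2).
Hence p[i] = 2·(-3)^{i-1} + 2.
p[27] = 2·(-3)^{26} + 2 = 2·2541865828329 + 2 = 5083731656660.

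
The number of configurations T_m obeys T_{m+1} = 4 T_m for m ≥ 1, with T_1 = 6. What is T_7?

T_2 = 4(6) = 24
T_3 = 4(24) = 96
T_4 = 4(96) = 384
T_5 = 4(384) = 1536
T_6 = 4(1536) = 6144
T_7 = 4(6144) = 24576

24576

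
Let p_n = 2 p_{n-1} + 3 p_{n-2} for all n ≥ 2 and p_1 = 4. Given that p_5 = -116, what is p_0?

Let p_0 = z.
p_2 = 8 + 3z
p_3 = 28 + 6z
p_4 = 80 + 21z
p_5 = 244 + 60z
So 244 + 60z = -116, giving z = -6.

-6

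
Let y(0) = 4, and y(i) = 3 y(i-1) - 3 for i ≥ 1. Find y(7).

5469

y(1) = 3(4) - 3 = 9
y(2) = 3(9) - 3 = 24
y(3) = 3(24) - 3 = 69
y(4) = 3(69) - 3 = 204
y(5) = 3(204) - 3 = 609
y(6) = 3(609) - 3 = 1824
y(7) = 3(1824) - 3 = 5469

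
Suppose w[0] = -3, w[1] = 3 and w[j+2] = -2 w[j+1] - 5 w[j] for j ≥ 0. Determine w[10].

w[2] = -2(3) - 5(-3) = 9
w[3] = -2(9) - 5(3) = -33
w[4] = -2(-33) - 5(9) = 21
w[5] = -2(21) - 5(-33) = 123
w[6] = -2(123) - 5(21) = -351
w[7] = -2(-351) - 5(123) = 87
w[8] = -2(87) - 5(-351) = 1581
w[9] = -2(1581) - 5(87) = -3597
w[10] = -2(-3597) - 5(1581) = -711

-711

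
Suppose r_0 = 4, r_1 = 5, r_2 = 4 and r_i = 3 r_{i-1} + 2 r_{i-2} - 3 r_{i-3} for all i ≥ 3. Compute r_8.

2741

r_3 = 3*4 + 2*5 - 3*4 = 10
r_4 = 3*10 + 2*4 - 3*5 = 23
r_5 = 3*23 + 2*10 - 3*4 = 77
r_6 = 3*77 + 2*23 - 3*10 = 247
r_7 = 3*247 + 2*77 - 3*23 = 826
r_8 = 3*826 + 2*247 - 3*77 = 2741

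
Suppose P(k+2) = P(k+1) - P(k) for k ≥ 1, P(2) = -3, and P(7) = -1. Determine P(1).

Let P(1) = y.
P(3) = -3 - y
P(4) = -y
P(5) = 3
P(6) = 3 + y
P(7) = y
So y = -1, giving y = -1.

-1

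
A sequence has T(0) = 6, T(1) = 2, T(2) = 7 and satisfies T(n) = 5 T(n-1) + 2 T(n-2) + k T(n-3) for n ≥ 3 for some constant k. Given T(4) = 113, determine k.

-3

T(3) = 39 + 6k
T(4) = 209 + 32k
So 209 + 32k = 113, giving k = -3.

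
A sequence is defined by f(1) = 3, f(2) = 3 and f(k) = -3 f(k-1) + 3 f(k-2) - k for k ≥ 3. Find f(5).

f(3) = -3(3) + 3(3) - 3 = -3
f(4) = -3(-3) + 3(3) - 4 = 14
f(5) = -3(14) + 3(-3) - 5 = -56

-56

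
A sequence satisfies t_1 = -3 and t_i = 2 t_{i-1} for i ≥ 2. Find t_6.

-96

t_2 = 2*(-3) = -6
t_3 = 2*(-6) = -12
t_4 = 2*(-12) = -24
t_5 = 2*(-24) = -48
t_6 = 2*(-48) = -96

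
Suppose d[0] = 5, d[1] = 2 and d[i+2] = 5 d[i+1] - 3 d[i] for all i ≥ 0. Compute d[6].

d[2] = 5(2) - 3(5) = -5
d[3] = 5(-5) - 3(2) = -31
d[4] = 5(-31) - 3(-5) = -140
d[5] = 5(-140) - 3(-31) = -607
d[6] = 5(-607) - 3(-140) = -2615

-2615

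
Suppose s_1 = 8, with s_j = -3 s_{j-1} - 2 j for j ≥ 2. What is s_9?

s_2 = -3·8 - 4 = -28
s_3 = -3·(-28) - 6 = 78
s_4 = -3·78 - 8 = -242
s_5 = -3·(-242) - 10 = 716
s_6 = -3·716 - 12 = -2160
s_7 = -3·(-2160) - 14 = 6466
s_8 = -3·6466 - 16 = -19414
s_9 = -3·(-19414) - 18 = 58224

58224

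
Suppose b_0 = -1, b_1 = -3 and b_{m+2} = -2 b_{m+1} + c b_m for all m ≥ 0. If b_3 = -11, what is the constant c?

b_2 = 6 - c
b_3 = -12 - c
So -12 - c = -11, giving c = -1.

-1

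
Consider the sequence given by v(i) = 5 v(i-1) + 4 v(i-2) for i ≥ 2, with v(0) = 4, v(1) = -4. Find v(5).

v(2) = 5*(-4) + 4*4 = -4
v(3) = 5*(-4) + 4*(-4) = -36
v(4) = 5*(-36) + 4*(-4) = -196
v(5) = 5*(-196) + 4*(-36) = -1124

-1124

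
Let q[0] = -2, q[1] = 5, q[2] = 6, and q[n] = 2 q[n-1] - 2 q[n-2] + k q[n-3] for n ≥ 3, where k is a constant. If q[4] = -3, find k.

5

q[3] = 2 - 2k
q[4] = -8 + k
So -8 + k = -3, giving k = 5.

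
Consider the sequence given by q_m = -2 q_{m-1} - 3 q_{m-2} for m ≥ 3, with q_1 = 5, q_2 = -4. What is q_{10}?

548

q_3 = -2·(-4) - 3·5 = -7
q_4 = -2·(-7) - 3·(-4) = 26
q_5 = -2·26 - 3·(-7) = -31
q_6 = -2·(-31) - 3·26 = -16
q_7 = -2·(-16) - 3·(-31) = 125
q_8 = -2·125 - 3·(-16) = -202
q_9 = -2·(-202) - 3·125 = 29
q_{10} = -2·29 - 3·(-202) = 548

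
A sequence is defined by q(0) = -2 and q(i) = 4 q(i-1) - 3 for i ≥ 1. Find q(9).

-786431

q(1) = 4(-2) - 3 = -11
q(2) = 4(-11) - 3 = -47
q(3) = 4(-47) - 3 = -191
q(4) = 4(-191) - 3 = -767
q(5) = 4(-767) - 3 = -3071
q(6) = 4(-3071) - 3 = -12287
q(7) = 4(-12287) - 3 = -49151
q(8) = 4(-49151) - 3 = -196607
q(9) = 4(-196607) - 3 = -786431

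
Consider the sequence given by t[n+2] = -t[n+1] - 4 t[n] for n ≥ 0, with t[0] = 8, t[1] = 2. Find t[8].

t[2] = -2 - 4(8) = -34
t[3] = -(-34) - 4(2) = 26
t[4] = -26 - 4(-34) = 110
t[5] = -110 - 4(26) = -214
t[6] = -(-214) - 4(110) = -226
t[7] = -(-226) - 4(-214) = 1082
t[8] = -1082 - 4(-226) = -178

-178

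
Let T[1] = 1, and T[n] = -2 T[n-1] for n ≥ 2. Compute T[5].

T[2] = -2*1 = -2
T[3] = -2*(-2) = 4
T[4] = -2*4 = -8
T[5] = -2*(-8) = 16

16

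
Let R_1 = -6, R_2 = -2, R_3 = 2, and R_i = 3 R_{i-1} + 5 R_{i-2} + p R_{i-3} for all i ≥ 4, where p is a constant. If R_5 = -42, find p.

R_4 = -4 - 6p
R_5 = -2 - 20p
So -2 - 20p = -42, giving p = 2.

2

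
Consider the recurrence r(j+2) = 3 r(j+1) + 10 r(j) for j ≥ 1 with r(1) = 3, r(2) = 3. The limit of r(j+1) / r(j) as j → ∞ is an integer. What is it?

The characteristic equation is r^2 - 3r - 10 = 0, which factors as (r - 5)(r + 2) = 0.
So the roots are 5 and -2. Since |5| > |-2| and the coefficient of 5^j is non-zero, the ratio tends to 5.

5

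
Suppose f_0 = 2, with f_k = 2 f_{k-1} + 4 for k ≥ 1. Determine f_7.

f_1 = 2*2 + 4 = 8
f_2 = 2*8 + 4 = 20
f_3 = 2*20 + 4 = 44
f_4 = 2*44 + 4 = 92
f_5 = 2*92 + 4 = 188
f_6 = 2*188 + 4 = 380
f_7 = 2*380 + 4 = 764

764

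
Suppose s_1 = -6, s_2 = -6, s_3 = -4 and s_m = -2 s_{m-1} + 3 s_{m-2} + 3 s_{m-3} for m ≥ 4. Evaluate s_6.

-148

s_4 = -2(-4) + 3(-6) + 3(-6) = -28
s_5 = -2(-28) + 3(-4) + 3(-6) = 26
s_6 = -2(26) + 3(-28) + 3(-4) = -148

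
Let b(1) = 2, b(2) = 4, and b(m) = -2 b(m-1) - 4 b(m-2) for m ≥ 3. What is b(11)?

2048

b(3) = -2*4 - 4*2 = -16
b(4) = -2*(-16) - 4*4 = 16
b(5) = -2*16 - 4*(-16) = 32
b(6) = -2*32 - 4*16 = -128
b(7) = -2*(-128) - 4*32 = 128
b(8) = -2*128 - 4*(-128) = 256
b(9) = -2*256 - 4*128 = -1024
b(10) = -2*(-1024) - 4*256 = 1024
b(11) = -2*1024 - 4*(-1024) = 2048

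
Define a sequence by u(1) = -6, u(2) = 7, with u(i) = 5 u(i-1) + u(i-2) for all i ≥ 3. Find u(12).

80309357

u(3) = 5*7 + (-6) = 29
u(4) = 5*29 + 7 = 152
u(5) = 5*152 + 29 = 789
u(6) = 5*789 + 152 = 4097
u(7) = 5*4097 + 789 = 21274
u(8) = 5*21274 + 4097 = 110467
u(9) = 5*110467 + 21274 = 573609
u(10) = 5*573609 + 110467 = 2978512
u(11) = 5*2978512 + 573609 = 15466169
u(12) = 5*15466169 + 2978512 = 80309357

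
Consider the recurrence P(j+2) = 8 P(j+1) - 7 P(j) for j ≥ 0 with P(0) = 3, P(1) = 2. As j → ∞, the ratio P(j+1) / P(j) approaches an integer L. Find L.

7

The characteristic equation is r^2 - 8r + 7 = 0, which factors as (r - 7)(r - 1) = 0.
So the roots are 7 and 1. Since |7| > |1| and the coefficient of 7^j is non-zero, the ratio tends to 7.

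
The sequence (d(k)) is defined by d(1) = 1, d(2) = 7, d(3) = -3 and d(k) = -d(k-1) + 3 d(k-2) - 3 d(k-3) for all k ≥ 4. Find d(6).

123

d(4) = -(-3) + 3(7) - 3(1) = 21
d(5) = -21 + 3(-3) - 3(7) = -51
d(6) = -(-51) + 3(21) - 3(-3) = 123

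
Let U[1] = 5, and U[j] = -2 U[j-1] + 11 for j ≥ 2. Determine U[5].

U[2] = -2*5 + 11 = 1
U[3] = -2*1 + 11 = 9
U[4] = -2*9 + 11 = -7
U[5] = -2*(-7) + 11 = 25

25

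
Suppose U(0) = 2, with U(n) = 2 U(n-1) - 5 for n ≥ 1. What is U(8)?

-763

U(1) = 2·2 - 5 = -1
U(2) = 2·(-1) - 5 = -7
U(3) = 2·(-7) - 5 = -19
U(4) = 2·(-19) - 5 = -43
U(5) = 2·(-43) - 5 = -91
U(6) = 2·(-91) - 5 = -187
U(7) = 2·(-187) - 5 = -379
U(8) = 2·(-379) - 5 = -763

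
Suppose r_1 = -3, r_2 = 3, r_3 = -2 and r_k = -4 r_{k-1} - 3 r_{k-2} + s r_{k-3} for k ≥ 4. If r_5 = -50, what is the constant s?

r_4 = -1 - 3s
r_5 = 10 + 15s
So 10 + 15s = -50, giving s = -4.

-4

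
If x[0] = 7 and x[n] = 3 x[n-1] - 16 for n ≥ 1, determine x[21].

The fixed point is -16/(1 - 3) = 8, so x[n] - 8 = 3(x[n-1] - 8).
Hence x[n] = -1·3^n + 8.
x[21] = -1·3^{21} + 8 = -1·10460353203 + 8 = -10460353195.

-10460353195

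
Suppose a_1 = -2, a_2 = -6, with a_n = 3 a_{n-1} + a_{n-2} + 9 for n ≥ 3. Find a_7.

a_3 = 3·(-6) + (-2) + 9 = -11
a_4 = 3·(-11) + (-6) + 9 = -30
a_5 = 3·(-30) + (-11) + 9 = -92
a_6 = 3·(-92) + (-30) + 9 = -297
a_7 = 3·(-297) + (-92) + 9 = -974

-974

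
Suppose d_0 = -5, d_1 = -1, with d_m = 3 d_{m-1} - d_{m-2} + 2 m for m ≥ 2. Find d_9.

10693

d_2 = 3·(-1) - (-5) + 4 = 6
d_3 = 3·6 - (-1) + 6 = 25
d_4 = 3·25 - 6 + 8 = 77
d_5 = 3·77 - 25 + 10 = 216
d_6 = 3·216 - 77 + 12 = 583
d_7 = 3·583 - 216 + 14 = 1547
d_8 = 3·1547 - 583 + 16 = 4074
d_9 = 3·4074 - 1547 + 18 = 10693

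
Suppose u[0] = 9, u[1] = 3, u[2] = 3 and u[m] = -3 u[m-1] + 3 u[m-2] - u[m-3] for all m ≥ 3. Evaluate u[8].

7329

u[3] = -3(3) + 3(3) - 9 = -9
u[4] = -3(-9) + 3(3) - 3 = 33
u[5] = -3(33) + 3(-9) - 3 = -129
u[6] = -3(-129) + 3(33) - (-9) = 495
u[7] = -3(495) + 3(-129) - 33 = -1905
u[8] = -3(-1905) + 3(495) - (-129) = 7329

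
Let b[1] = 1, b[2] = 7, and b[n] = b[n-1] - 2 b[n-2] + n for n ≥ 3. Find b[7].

b[3] = 7 - 2·1 + 3 = 8
b[4] = 8 - 2·7 + 4 = -2
b[5] = (-2) - 2·8 + 5 = -13
b[6] = (-13) - 2·(-2) + 6 = -3
b[7] = (-3) - 2·(-13) + 7 = 30

30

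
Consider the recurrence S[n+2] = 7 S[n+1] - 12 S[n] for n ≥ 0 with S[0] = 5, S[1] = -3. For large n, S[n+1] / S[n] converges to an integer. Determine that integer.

The characteristic equation is r^2 - 7r + 12 = 0, which factors as (r - 4)(r - 3) = 0.
So the roots are 4 and 3. Since |4| > |3| and the coefficient of 4^n is non-zero, the ratio tends to 4.

4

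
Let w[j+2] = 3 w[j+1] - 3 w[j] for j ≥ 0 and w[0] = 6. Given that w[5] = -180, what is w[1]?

-2

Let w[1] = z.
w[2] = -18 + 3z
w[3] = -54 + 6z
w[4] = -108 + 9z
w[5] = -162 + 9z
So -162 + 9z = -180, giving z = -2.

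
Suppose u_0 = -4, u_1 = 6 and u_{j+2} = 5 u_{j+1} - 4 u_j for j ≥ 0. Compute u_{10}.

3495246

u_2 = 5(6) - 4(-4) = 46
u_3 = 5(46) - 4(6) = 206
u_4 = 5(206) - 4(46) = 846
u_5 = 5(846) - 4(206) = 3406
u_6 = 5(3406) - 4(846) = 13646
u_7 = 5(13646) - 4(3406) = 54606
u_8 = 5(54606) - 4(13646) = 218446
u_9 = 5(218446) - 4(54606) = 873806
u_{10} = 5(873806) - 4(218446) = 3495246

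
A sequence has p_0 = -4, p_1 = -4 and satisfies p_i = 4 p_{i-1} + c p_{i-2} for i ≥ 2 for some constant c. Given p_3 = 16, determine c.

p_2 = -16 - 4c
p_3 = -64 - 20c
So -64 - 20c = 16, giving c = -4.

-4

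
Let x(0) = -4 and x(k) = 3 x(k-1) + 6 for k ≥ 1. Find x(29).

The fixed point is 6/(1 - 3) = -3, so x(k) + 3 = 3(x(k-1) + 3).
Hence x(k) = -1·3^k - 3.
x(29) = -1·3^{29} - 3 = -1·68630377364883 - 3 = -68630377364886.

-68630377364886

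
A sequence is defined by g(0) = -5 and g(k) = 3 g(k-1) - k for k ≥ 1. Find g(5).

-1394

g(1) = 3*(-5) - 1 = -16
g(2) = 3*(-16) - 2 = -50
g(3) = 3*(-50) - 3 = -153
g(4) = 3*(-153) - 4 = -463
g(5) = 3*(-463) - 5 = -1394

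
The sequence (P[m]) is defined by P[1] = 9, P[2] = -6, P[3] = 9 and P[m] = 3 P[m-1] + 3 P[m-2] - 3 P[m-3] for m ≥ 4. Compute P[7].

-297

P[4] = 3(9) + 3(-6) - 3(9) = -18
P[5] = 3(-18) + 3(9) - 3(-6) = -9
P[6] = 3(-9) + 3(-18) - 3(9) = -108
P[7] = 3(-108) + 3(-9) - 3(-18) = -297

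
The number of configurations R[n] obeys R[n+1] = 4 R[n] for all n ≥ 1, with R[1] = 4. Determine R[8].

65536

R[2] = 4*4 = 16
R[3] = 4*16 = 64
R[4] = 4*64 = 256
R[5] = 4*256 = 1024
R[6] = 4*1024 = 4096
R[7] = 4*4096 = 16384
R[8] = 4*16384 = 65536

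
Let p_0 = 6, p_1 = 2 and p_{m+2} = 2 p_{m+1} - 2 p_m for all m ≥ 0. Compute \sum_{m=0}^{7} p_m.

p_2 = 2·2 - 2·6 = -8
p_3 = 2·(-8) - 2·2 = -20
p_4 = 2·(-20) - 2·(-8) = -24
p_5 = 2·(-24) - 2·(-20) = -8
p_6 = 2·(-8) - 2·(-24) = 32
p_7 = 2·32 - 2·(-8) = 80
Sum = 6 + 2 + (-8) + (-20) + (-24) + (-8) + 32 + 80 = 60

60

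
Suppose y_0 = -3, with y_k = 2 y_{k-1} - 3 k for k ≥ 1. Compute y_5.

-267

y_1 = 2*(-3) - 3 = -9
y_2 = 2*(-9) - 6 = -24
y_3 = 2*(-24) - 9 = -57
y_4 = 2*(-57) - 12 = -126
y_5 = 2*(-126) - 15 = -267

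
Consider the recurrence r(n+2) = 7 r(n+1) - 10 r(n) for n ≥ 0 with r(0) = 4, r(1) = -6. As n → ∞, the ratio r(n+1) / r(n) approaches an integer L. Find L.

The characteristic equation is r^2 - 7r + 10 = 0, which factors as (r - 5)(r - 2) = 0.
So the roots are 5 and 2. Since |5| > |2| and the coefficient of 5^n is non-zero, the ratio tends to 5.

5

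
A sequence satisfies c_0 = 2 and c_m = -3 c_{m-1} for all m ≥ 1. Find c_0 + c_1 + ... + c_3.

c_1 = -3(2) = -6
c_2 = -3(-6) = 18
c_3 = -3(18) = -54
Sum = 2 + (-6) + 18 + (-54) = -40

-40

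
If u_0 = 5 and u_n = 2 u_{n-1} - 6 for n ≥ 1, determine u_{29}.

-536870906

The fixed point is -6/(1 - 2) = 6, so u_n - 6 = 2(u_{n-1} - 6).
Hence u_n = -1·2^n + 6.
u_{29} = -1·2^{29} + 6 = -1·536870912 + 6 = -536870906.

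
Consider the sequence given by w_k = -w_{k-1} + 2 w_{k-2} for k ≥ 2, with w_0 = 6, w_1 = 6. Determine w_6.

w_2 = -6 + 2·6 = 6
w_3 = -6 + 2·6 = 6
w_4 = -6 + 2·6 = 6
w_5 = -6 + 2·6 = 6
w_6 = -6 + 2·6 = 6

6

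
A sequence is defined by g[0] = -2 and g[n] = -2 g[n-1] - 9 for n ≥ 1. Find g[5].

g[1] = -2(-2) - 9 = -5
g[2] = -2(-5) - 9 = 1
g[3] = -2(1) - 9 = -11
g[4] = -2(-11) - 9 = 13
g[5] = -2(13) - 9 = -35

-35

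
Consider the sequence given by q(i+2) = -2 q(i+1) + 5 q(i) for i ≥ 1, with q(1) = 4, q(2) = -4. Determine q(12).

-1645516

q(3) = -2(-4) + 5(4) = 28
q(4) = -2(28) + 5(-4) = -76
q(5) = -2(-76) + 5(28) = 292
q(6) = -2(292) + 5(-76) = -964
q(7) = -2(-964) + 5(292) = 3388
q(8) = -2(3388) + 5(-964) = -11596
q(9) = -2(-11596) + 5(3388) = 40132
q(10) = -2(40132) + 5(-11596) = -138244
q(11) = -2(-138244) + 5(40132) = 477148
q(12) = -2(477148) + 5(-138244) = -1645516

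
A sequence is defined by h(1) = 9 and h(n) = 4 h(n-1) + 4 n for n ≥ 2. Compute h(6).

12392

h(2) = 4·9 + 8 = 44
h(3) = 4·44 + 12 = 188
h(4) = 4·188 + 16 = 768
h(5) = 4·768 + 20 = 3092
h(6) = 4·3092 + 24 = 12392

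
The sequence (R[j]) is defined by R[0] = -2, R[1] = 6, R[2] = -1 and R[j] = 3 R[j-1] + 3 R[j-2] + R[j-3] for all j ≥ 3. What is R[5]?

164

R[3] = 3·(-1) + 3·6 + (-2) = 13
R[4] = 3·13 + 3·(-1) + 6 = 42
R[5] = 3·42 + 3·13 + (-1) = 164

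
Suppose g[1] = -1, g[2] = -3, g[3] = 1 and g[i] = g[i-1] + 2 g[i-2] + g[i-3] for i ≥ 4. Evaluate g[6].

g[4] = 1 + 2*(-3) + (-1) = -6
g[5] = (-6) + 2*1 + (-3) = -7
g[6] = (-7) + 2*(-6) + 1 = -18

-18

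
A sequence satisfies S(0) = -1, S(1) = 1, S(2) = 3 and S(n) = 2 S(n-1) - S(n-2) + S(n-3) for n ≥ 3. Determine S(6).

20

S(3) = 2·3 - 1 + (-1) = 4
S(4) = 2·4 - 3 + 1 = 6
S(5) = 2·6 - 4 + 3 = 11
S(6) = 2·11 - 6 + 4 = 20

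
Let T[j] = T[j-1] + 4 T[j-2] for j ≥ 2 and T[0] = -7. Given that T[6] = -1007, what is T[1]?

-3

Let T[1] = v.
T[2] = -28 + v
T[3] = -28 + 5v
T[4] = -140 + 9v
T[5] = -252 + 29v
T[6] = -812 + 65v
So -812 + 65v = -1007, giving v = -3.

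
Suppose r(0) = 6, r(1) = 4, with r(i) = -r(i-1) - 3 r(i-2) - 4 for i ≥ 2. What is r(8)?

-98

r(2) = -4 - 3*6 - 4 = -26
r(3) = -(-26) - 3*4 - 4 = 10
r(4) = -10 - 3*(-26) - 4 = 64
r(5) = -64 - 3*10 - 4 = -98
r(6) = -(-98) - 3*64 - 4 = -98
r(7) = -(-98) - 3*(-98) - 4 = 388
r(8) = -388 - 3*(-98) - 4 = -98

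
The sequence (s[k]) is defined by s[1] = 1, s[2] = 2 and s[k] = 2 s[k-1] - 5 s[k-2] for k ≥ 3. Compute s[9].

s[3] = 2*2 - 5*1 = -1
s[4] = 2*(-1) - 5*2 = -12
s[5] = 2*(-12) - 5*(-1) = -19
s[6] = 2*(-19) - 5*(-12) = 22
s[7] = 2*22 - 5*(-19) = 139
s[8] = 2*139 - 5*22 = 168
s[9] = 2*168 - 5*139 = -359

-359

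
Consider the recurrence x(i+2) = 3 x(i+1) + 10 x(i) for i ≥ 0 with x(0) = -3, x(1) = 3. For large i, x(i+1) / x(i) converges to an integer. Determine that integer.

The characteristic equation is r^2 - 3r - 10 = 0, which factors as (r - 5)(r + 2) = 0.
So the roots are 5 and -2. Since |5| > |-2| and the coefficient of 5^i is non-zero, the ratio tends to 5.

5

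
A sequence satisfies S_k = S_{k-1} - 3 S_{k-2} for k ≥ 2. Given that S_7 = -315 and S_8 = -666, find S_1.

9

Rearranging, S_{k-2} = (S_k - S_{k-1}) / -3.
S_6 = (-666 - (-315)) / -3 = -351/-3 = 117
S_5 = (-315 - 117) / -3 = -432/-3 = 144
S_4 = (117 - 144) / -3 = -27/-3 = 9
S_3 = (144 - 9) / -3 = 135/-3 = -45
S_2 = (9 - (-45)) / -3 = 54/-3 = -18
S_1 = (-45 - (-18)) / -3 = -27/-3 = 9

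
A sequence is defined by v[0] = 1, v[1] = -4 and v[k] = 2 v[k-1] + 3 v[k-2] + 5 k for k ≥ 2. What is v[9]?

15976

v[2] = 2*(-4) + 3*1 + 10 = 5
v[3] = 2*5 + 3*(-4) + 15 = 13
v[4] = 2*13 + 3*5 + 20 = 61
v[5] = 2*61 + 3*13 + 25 = 186
v[6] = 2*186 + 3*61 + 30 = 585
v[7] = 2*585 + 3*186 + 35 = 1763
v[8] = 2*1763 + 3*585 + 40 = 5321
v[9] = 2*5321 + 3*1763 + 45 = 15976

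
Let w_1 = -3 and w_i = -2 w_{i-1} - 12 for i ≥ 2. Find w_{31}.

1073741820

The fixed point is -12/(1 + 2) = -4, so w_i + 4 = -2(w_{i-1} + 4).
Hence w_i = 1·(-2)^{i-1} - 4.
w_{31} = 1·(-2)^{30} - 4 = 1·1073741824 - 4 = 1073741820.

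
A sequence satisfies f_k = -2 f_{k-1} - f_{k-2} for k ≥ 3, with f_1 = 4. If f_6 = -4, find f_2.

Let f_2 = v.
f_3 = -4 - 2v
f_4 = 8 + 3v
f_5 = -12 - 4v
f_6 = 16 + 5v
So 16 + 5v = -4, giving v = -4.

-4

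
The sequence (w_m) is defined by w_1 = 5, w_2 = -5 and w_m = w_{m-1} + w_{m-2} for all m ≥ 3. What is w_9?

-40

w_3 = (-5) + 5 = 0
w_4 = 0 + (-5) = -5
w_5 = (-5) + 0 = -5
w_6 = (-5) + (-5) = -10
w_7 = (-10) + (-5) = -15
w_8 = (-15) + (-10) = -25
w_9 = (-25) + (-15) = -40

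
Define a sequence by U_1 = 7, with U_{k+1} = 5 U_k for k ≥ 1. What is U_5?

U_2 = 5·7 = 35
U_3 = 5·35 = 175
U_4 = 5·175 = 875
U_5 = 5·875 = 4375

4375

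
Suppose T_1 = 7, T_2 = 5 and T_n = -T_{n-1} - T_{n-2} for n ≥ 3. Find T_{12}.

-12

T_3 = -5 - 7 = -12
T_4 = -(-12) - 5 = 7
T_5 = -7 - (-12) = 5
T_6 = -5 - 7 = -12
T_7 = -(-12) - 5 = 7
T_8 = -7 - (-12) = 5
T_9 = -5 - 7 = -12
T_{10} = -(-12) - 5 = 7
T_{11} = -7 - (-12) = 5
T_{12} = -5 - 7 = -12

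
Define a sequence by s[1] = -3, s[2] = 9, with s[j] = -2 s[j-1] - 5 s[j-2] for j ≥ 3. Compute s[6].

9

s[3] = -2(9) - 5(-3) = -3
s[4] = -2(-3) - 5(9) = -39
s[5] = -2(-39) - 5(-3) = 93
s[6] = -2(93) - 5(-39) = 9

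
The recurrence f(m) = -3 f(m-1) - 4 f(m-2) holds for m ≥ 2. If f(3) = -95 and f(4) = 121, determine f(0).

Rearranging, f(m-2) = (f(m) + 3 f(m-1)) / -4.
f(2) = (121 + 3(-95)) / -4 = -164/-4 = 41
f(1) = (-95 + 3(41)) / -4 = 28/-4 = -7
f(0) = (41 + 3(-7)) / -4 = 20/-4 = -5

-5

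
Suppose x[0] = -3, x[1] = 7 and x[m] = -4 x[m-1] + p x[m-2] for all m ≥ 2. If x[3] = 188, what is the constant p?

x[2] = -28 - 3p
x[3] = 112 + 19p
So 112 + 19p = 188, giving p = 4.

4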